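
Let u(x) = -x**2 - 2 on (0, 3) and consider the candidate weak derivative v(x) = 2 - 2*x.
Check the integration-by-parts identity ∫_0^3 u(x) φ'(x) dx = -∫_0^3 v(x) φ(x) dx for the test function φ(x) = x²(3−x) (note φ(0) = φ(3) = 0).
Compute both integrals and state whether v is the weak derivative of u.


LHS = 243/10, RHS = 54/5. No, v is not the weak derivative of u.

u(x) = -x**2 - 2, classical derivative u'(x) = -2*x.
φ(x) = x²(3−x), so φ'(x) = 3*x*(2 - x).
Note φ(0) = φ(3) = 0, so the boundary term u·φ vanishes.
LHS = ∫_0^3 u(x) φ'(x) dx = ∫_0^3 (3*x^4 - 6*x^3 + 6*x^2 - 12*x) dx. Term by term:
  ∫_0^3 3*x^4 dx = 729/5;  ∫_0^3 -6*x^3 dx = -243/2;  ∫_0^3 6*x^2 dx = 54;
  ∫_0^3 -12*x dx = -54.
Sum: 729/5 − 243/2 + 54 − 54 = 243/10.
So LHS = 243/10.
∫_0^3 v(x) φ(x) dx = ∫_0^3 (2*x^4 - 8*x^3 + 6*x^2) dx. Term by term:
  ∫_0^3 2*x^4 dx = 486/5;  ∫_0^3 -8*x^3 dx = -162;  ∫_0^3 6*x^2 dx = 54.
Sum: 486/5 − 162 + 54 = -54/5.
So RHS = -∫_0^3 v(x) φ(x) dx = 54/5.
LHS − RHS = 27/2 ≠ 0, so the identity fails.
(For a valid weak derivative the identity must hold for EVERY test function, in particular this one. The failure shows v is NOT the weak derivative of u.)
Correct weak derivative would be u'(x) = -2*x.


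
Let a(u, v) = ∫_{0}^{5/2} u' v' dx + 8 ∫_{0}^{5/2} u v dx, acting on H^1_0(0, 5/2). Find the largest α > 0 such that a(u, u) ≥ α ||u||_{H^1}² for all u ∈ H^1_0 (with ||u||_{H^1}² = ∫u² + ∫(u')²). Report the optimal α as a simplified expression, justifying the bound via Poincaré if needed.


α = 1

Coercivity of a(·,·) on H^1_0(0, 5/2) means a(u, u) ≥ α ||u||_{H^1}² for every u ∈ H^1_0.
The interval has length L = 5/2, and Poincaré/coercivity depend only on L. Here a(u, u) = ∫(u')² + (8)·∫u².
Here c = 8 ≥ 1, so a(u,u) = ∫(u')² + c∫u² ≥ ∫(u')² + ∫u² = ||u||_{H^1}², i.e. α = 1 works. No larger α is possible: a(u,u) ≥ α||u||_{H^1}² means (1−α)∫(u')² ≥ (α−c)∫u², and for the modes u_n = sin(nπ(x−x₀)/L) (x₀ the left endpoint) one has ∫u_n²/∫(u_n')² = (L/(nπ))² → 0, so a(u_n,u_n)/||u_n||_{H^1}² → 1. Hence the optimal constant is α = 1.
Therefore α = 1.


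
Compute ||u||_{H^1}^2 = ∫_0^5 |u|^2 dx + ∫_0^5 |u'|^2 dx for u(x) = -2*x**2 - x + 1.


||u||_{H^1}^2 = 11255/3

The H^1 norm (squared) on an interval (0, L) is
  ||u||_{H^1}^2 = ∫_0^L u(x)^2 dx + ∫_0^L u'(x)^2 dx.
Compute u'(x) = -4*x - 1.
Then u(x)^2 = 4*x**4 + 4*x**3 - 3*x**2 - 2*x + 1 and u'(x)^2 = 16*x**2 + 8*x + 1.
Integrate each monomial from 0 to 5 using ∫_0^5 c·x^n dx = c·5^(n+1)/(n+1):
  ∫_0^5 u(x)^2 dx = ∫_0^5 (4*x^4 + 4*x^3 - 3*x^2 - 2*x + 1) dx. Term by term:
    ∫_0^5 4*x^4 dx = 2500;  ∫_0^5 4*x^3 dx = 625;  ∫_0^5 -3*x^2 dx = -125;
    ∫_0^5 -2*x dx = -25;  ∫_0^5 1 dx = 5.
  Sum: 2500 + 625 − 125 − 25 + 5 = 2980.
  ∫_0^5 u'(x)^2 dx = ∫_0^5 (16*x^2 + 8*x + 1) dx. Term by term:
    ∫_0^5 16*x^2 dx = 2000/3;  ∫_0^5 8*x dx = 100;  ∫_0^5 1 dx = 5.
  Sum: 2000/3 + 100 + 5 = 2315/3.
Adding: ||u||_{H^1}^2 = 2980 + 2315/3 = 11255/3.


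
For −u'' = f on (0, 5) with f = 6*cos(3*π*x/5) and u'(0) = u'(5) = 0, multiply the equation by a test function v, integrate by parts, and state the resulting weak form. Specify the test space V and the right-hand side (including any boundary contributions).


V = H^1(0, 5) (no boundary constraint on v; u is determined up to an additive constant); weak form: ∫_0^5 u'v' dx = ∫_0^5 (6*cos(3*π*x/5)) v dx for all v ∈ V.

Multiply both sides by a test function v and integrate from 0 to 5:
  ∫_0^5 −u''(x) v(x) dx = ∫_0^5 f(x) v(x) dx.
Integrate the LHS by parts once:
  ∫_0^5 −u'' v dx = −[u'(x) v(x)]_0^5 + ∫_0^5 u'(x) v'(x) dx.
Thus ∫_0^5 u'(x) v'(x) dx = ∫_0^5 f(x) v(x) dx + [u'(x) v(x)]_0^5.
Choose V so that boundary terms are either known or forced to vanish.
u has homogeneous Neumann: u'(0) = u'(5) = 0. So [u' v]_0^5 = 0·v(5) − 0·v(0) = 0 for any v; take V = H^1(0, 5).
Weak formulation: find u (satisfying any essential BC) such that ∫_0^5 u'(x) v'(x) dx = ∫_0^5 f v dx for all v ∈ V (homogeneous Neumann, so boundary terms vanish).
Substituting f(x) = 6*cos(3*π*x/5), the right-hand side is ∫_0^5 (6*cos(3*π*x/5)) v dx.
Compatibility check (pure Neumann): taking v ≡ 1 ∈ V gives 0 = ∫_0^5 f dx + (0) − (0), i.e. ∫_0^5 f dx must equal u'(0) − u'(5) = 0. Indeed ∫_0^5 (6*cos(3*π*x/5)) dx = 0, so the data are compatible. The solution is then unique only up to an additive constant (fix it e.g. by requiring ∫_0^5 u dx = 0).


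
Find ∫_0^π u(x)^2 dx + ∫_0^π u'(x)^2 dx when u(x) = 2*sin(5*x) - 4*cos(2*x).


||u||_{H^1(0,π)}^2 = -800/21 + 92*π

u'(x) = 8*sin(2*x) + 10*cos(5*x).
Expand u² and (u')² and integrate term by term on (0, π), using: for integers n ≥ 1, ∫_0^π sin²(nx) dx = ∫_0^π cos²(nx) dx = π/2; for n ≠ n', ∫_0^π sin(nx)sin(n'x) dx = ∫_0^π cos(nx)cos(n'x) dx = 0; and by product-to-sum, ∫_0^π sin(nx)cos(n'x) dx = ½∫_0^π [sin((n+n')x) + sin((n−n')x)] dx, which is 0 when n+n' is even and 2n/(n²−n'²) when n+n' is odd (it need not vanish on (0, π)).
  u² squared terms: (-4)²·∫cos(2x)² dx = 16·π/2 = 8*π;  (2)²·∫sin(5x)² dx = 4·π/2 = 2*π.
  u² cross terms: 2·(-4)·(2)·∫cos(2x)·sin(5x) dx = -16·(10/21) = -160/21.
  So ∫_0^π u² dx = 8*π + 2*π − 160/21 = -160/21 + 10*π.
  (u')² squared terms: (8)²·∫sin(2x)² dx = 64·π/2 = 32*π;  (10)²·∫cos(5x)² dx = 100·π/2 = 50*π.
  (u')² cross terms: 2·(8)·(10)·∫sin(2x)·cos(5x) dx = 160·(-4/21) = -640/21.
  So ∫_0^π (u')² dx = 32*π + 50*π − 640/21 = -640/21 + 82*π.
||u||_{H^1}^2 = (-160/21 + 10*π) + (-640/21 + 82*π) = -800/21 + 92*π.


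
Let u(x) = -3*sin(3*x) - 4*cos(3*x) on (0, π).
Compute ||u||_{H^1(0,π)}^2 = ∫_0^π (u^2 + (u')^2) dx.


||u||_{H^1(0,π)}^2 = 125*π

u'(x) = 12*sin(3*x) - 9*cos(3*x).
Expand u² and (u')² and integrate term by term on (0, π), using: for integers n ≥ 1, ∫_0^π sin²(nx) dx = ∫_0^π cos²(nx) dx = π/2; for n ≠ n', ∫_0^π sin(nx)sin(n'x) dx = ∫_0^π cos(nx)cos(n'x) dx = 0; and by product-to-sum, ∫_0^π sin(nx)cos(n'x) dx = ½∫_0^π [sin((n+n')x) + sin((n−n')x)] dx, which is 0 when n+n' is even and 2n/(n²−n'²) when n+n' is odd (it need not vanish on (0, π)).
  u² squared terms: (-4)²·∫cos(3x)² dx = 16·π/2 = 8*π;  (-3)²·∫sin(3x)² dx = 9·π/2 = 9*π/2.
  u² cross terms: 2·(-4)·(-3)·∫cos(3x)·sin(3x) dx = 24·(0) = 0.
  So ∫_0^π u² dx = 8*π + 9*π/2 + 0 = 25*π/2.
  (u')² squared terms: (-9)²·∫cos(3x)² dx = 81·π/2 = 81*π/2;  (12)²·∫sin(3x)² dx = 144·π/2 = 72*π.
  (u')² cross terms: 2·(-9)·(12)·∫cos(3x)·sin(3x) dx = -216·(0) = 0.
  So ∫_0^π (u')² dx = 81*π/2 + 72*π + 0 = 225*π/2.
||u||_{H^1}^2 = (25*π/2) + (225*π/2) = 125*π.


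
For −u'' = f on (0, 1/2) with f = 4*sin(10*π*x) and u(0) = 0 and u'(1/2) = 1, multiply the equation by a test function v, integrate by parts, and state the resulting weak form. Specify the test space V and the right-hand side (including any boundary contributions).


V = {v ∈ H^1(0, 1/2) : v(0) = 0} (test functions vanish at x = 0 where u is specified); weak form: ∫_0^1/2 u'v' dx = ∫_0^1/2 (4*sin(10*π*x)) v dx + v(1/2) for all v ∈ V.

Multiply both sides by a test function v and integrate from 0 to 1/2:
  ∫_0^1/2 −u''(x) v(x) dx = ∫_0^1/2 f(x) v(x) dx.
Integrate the LHS by parts once:
  ∫_0^1/2 −u'' v dx = −[u'(x) v(x)]_0^1/2 + ∫_0^1/2 u'(x) v'(x) dx.
Thus ∫_0^1/2 u'(x) v'(x) dx = ∫_0^1/2 f(x) v(x) dx + [u'(x) v(x)]_0^1/2.
Choose V so that boundary terms are either known or forced to vanish.
Mixed BC: u(0) = 0 (Dirichlet) and u'(1/2) = 1 (Neumann). Define V = {v ∈ H^1(0, 1/2) : v(0) = 0}. Then [u' v]_0^1/2 = u'(1/2)·v(1/2) − u'(0)·0 = v(1/2).
Weak formulation: find u (satisfying any essential BC) such that ∫_0^1/2 u'(x) v'(x) dx = ∫_0^1/2 f v dx + v(1/2) for all v ∈ V (Dirichlet at 0 absorbed into V; Neumann datum at x = 1/2 contributes the boundary term).
Substituting f(x) = 4*sin(10*π*x), the right-hand side is ∫_0^1/2 (4*sin(10*π*x)) v dx + v(1/2).


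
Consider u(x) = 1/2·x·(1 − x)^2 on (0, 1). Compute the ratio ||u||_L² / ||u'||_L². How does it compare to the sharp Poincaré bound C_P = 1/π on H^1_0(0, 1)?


||u||_L² / ||u'||_L² = sqrt(14)/14 < C_P = 1/π.

u(x) = 1/2·x·(1 − x)^2, so u'(x) = (x - 1)*(3*x - 1)/2.
u(x) = 1/2·x·(1 − x)^2 vanishes at x = 0 and x = 1, so u ∈ H^1_0(0, 1). Differentiate via the product rule and integrate the resulting polynomials term by term.
  ∫_0^1 u² dx = ∫_0^1 (x^6/4 - x^5 + 3*x^4/2 - x^3 + x^2/4) dx. Term by term:
    ∫_0^1 x^6/4 dx = 1/28;  ∫_0^1 -x^5 dx = -1/6;  ∫_0^1 3*x^4/2 dx = 3/10;
    ∫_0^1 -x^3 dx = -1/4;  ∫_0^1 x^2/4 dx = 1/12.
  Sum: 1/28 − 1/6 + 3/10 − 1/4 + 1/12 = 1/420.
  ∫_0^1 (u')² dx = ∫_0^1 (9*x^4/4 - 6*x^3 + 11*x^2/2 - 2*x + 1/4) dx. Term by term:
    ∫_0^1 9*x^4/4 dx = 9/20;  ∫_0^1 -6*x^3 dx = -3/2;  ∫_0^1 11*x^2/2 dx = 11/6;
    ∫_0^1 -2*x dx = -1;  ∫_0^1 1/4 dx = 1/4.
  Sum: 9/20 − 3/2 + 11/6 − 1 + 1/4 = 1/30.
∫_0^1 u² dx = 1/420, so ||u||_L² = sqrt(105)/210.
∫_0^1 (u')² dx = 1/30, so ||u'||_L² = sqrt(30)/30.
Ratio ||u||_L² / ||u'||_L² = sqrt(14)/14.
Sharp Poincaré constant on H^1_0(0, 1) is C_P = L/π = 1/π, achieved by sin(π·x).
A polynomial bump cannot attain the sharp Poincaré constant (only the first sine eigenfunction does), so the ratio is strictly less than C_P, consistent with ||u||_L² ≤ C_P ||u'||_L².


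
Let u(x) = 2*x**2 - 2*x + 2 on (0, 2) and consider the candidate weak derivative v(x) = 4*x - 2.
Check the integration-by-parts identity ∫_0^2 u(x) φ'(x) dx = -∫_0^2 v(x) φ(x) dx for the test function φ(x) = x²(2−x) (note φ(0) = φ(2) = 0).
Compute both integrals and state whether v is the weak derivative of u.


LHS = -56/15, RHS = -56/15. Yes, v = u' weakly.

u(x) = 2*x**2 - 2*x + 2, classical derivative u'(x) = 4*x - 2.
φ(x) = x²(2−x), so φ'(x) = x*(4 - 3*x).
Note φ(0) = φ(2) = 0, so the boundary term u·φ vanishes.
LHS = ∫_0^2 u(x) φ'(x) dx = ∫_0^2 (-6*x^4 + 14*x^3 - 14*x^2 + 8*x) dx. Term by term:
  ∫_0^2 -6*x^4 dx = -192/5;  ∫_0^2 14*x^3 dx = 56;  ∫_0^2 -14*x^2 dx = -112/3;
  ∫_0^2 8*x dx = 16.
Sum: -192/5 + 56 − 112/3 + 16 = -56/15.
So LHS = -56/15.
∫_0^2 v(x) φ(x) dx = ∫_0^2 (-4*x^4 + 10*x^3 - 4*x^2) dx. Term by term:
  ∫_0^2 -4*x^4 dx = -128/5;  ∫_0^2 10*x^3 dx = 40;  ∫_0^2 -4*x^2 dx = -32/3.
Sum: -128/5 + 40 − 32/3 = 56/15.
So RHS = -∫_0^2 v(x) φ(x) dx = -56/15.
LHS = RHS, so the identity holds for this test φ.
Moreover u is smooth here and v(x) = u'(x) = 4*x - 2 pointwise, so the identity holds for every test function. Hence v is the weak derivative of u.


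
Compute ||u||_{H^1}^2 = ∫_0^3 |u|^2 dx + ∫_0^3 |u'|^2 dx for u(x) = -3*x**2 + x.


||u||_{H^1}^2 = 5979/10

The H^1 norm (squared) on an interval (0, L) is
  ||u||_{H^1}^2 = ∫_0^L u(x)^2 dx + ∫_0^L u'(x)^2 dx.
Compute u'(x) = 1 - 6*x.
Then u(x)^2 = 9*x**4 - 6*x**3 + x**2 and u'(x)^2 = 36*x**2 - 12*x + 1.
Integrate each monomial from 0 to 3 using ∫_0^3 c·x^n dx = c·3^(n+1)/(n+1):
  ∫_0^3 u(x)^2 dx = ∫_0^3 (9*x^4 - 6*x^3 + x^2) dx. Term by term:
    ∫_0^3 9*x^4 dx = 2187/5;  ∫_0^3 -6*x^3 dx = -243/2;  ∫_0^3 x^2 dx = 9.
  Sum: 2187/5 − 243/2 + 9 = 3249/10.
  ∫_0^3 u'(x)^2 dx = ∫_0^3 (36*x^2 - 12*x + 1) dx. Term by term:
    ∫_0^3 36*x^2 dx = 324;  ∫_0^3 -12*x dx = -54;  ∫_0^3 1 dx = 3.
  Sum: 324 − 54 + 3 = 273.
Adding: ||u||_{H^1}^2 = 3249/10 + 273 = 5979/10.


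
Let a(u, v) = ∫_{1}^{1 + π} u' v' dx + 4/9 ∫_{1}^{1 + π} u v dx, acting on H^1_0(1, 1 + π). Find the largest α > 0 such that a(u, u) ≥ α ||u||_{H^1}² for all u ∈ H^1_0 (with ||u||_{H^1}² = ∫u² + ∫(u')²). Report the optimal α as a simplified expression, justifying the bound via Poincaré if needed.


α = 13/18

Coercivity of a(·,·) on H^1_0(1, 1 + π) means a(u, u) ≥ α ||u||_{H^1}² for every u ∈ H^1_0.
The interval has length L = π, and Poincaré/coercivity depend only on L. Here a(u, u) = ∫(u')² + (4/9)·∫u².
Here 0 < c = 4/9 < 1. The condition a(u,u) ≥ α||u||_{H^1}² reads (1−α)∫(u')² ≥ (α−c)∫u². Any admissible α is ≤ 1 (rapidly oscillating u have ∫u²/∫(u')² → 0), and α = 1 would force 0 ≥ (1−c)∫u², impossible since c < 1; so 1−α > 0. By the sharp Poincaré inequality on H^1_0 of an interval of length L, ∫(u')² ≥ (π/L)²∫u² with equality for the first sine mode sin(π(x−x₀)/L) (x₀ the left endpoint), so the inequality holds for all u iff (1−α)(π/L)² ≥ α − c, i.e. α ≤ ((π/L)² + c)/((π/L)² + 1) = (1 + c(L/π)²)/(1 + (L/π)²). With (π/L)² = 1 and c = 4/9, the largest admissible constant is α = ((π/L)² + c)/((π/L)² + 1).
Simplifying, α = 13/18.


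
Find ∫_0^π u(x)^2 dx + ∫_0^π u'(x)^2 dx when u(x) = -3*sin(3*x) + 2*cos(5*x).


||u||_{H^1(0,π)}^2 = 97*π

u'(x) = -10*sin(5*x) - 9*cos(3*x).
Expand u² and (u')² and integrate term by term on (0, π), using: for integers n ≥ 1, ∫_0^π sin²(nx) dx = ∫_0^π cos²(nx) dx = π/2; for n ≠ n', ∫_0^π sin(nx)sin(n'x) dx = ∫_0^π cos(nx)cos(n'x) dx = 0; and by product-to-sum, ∫_0^π sin(nx)cos(n'x) dx = ½∫_0^π [sin((n+n')x) + sin((n−n')x)] dx, which is 0 when n+n' is even and 2n/(n²−n'²) when n+n' is odd (it need not vanish on (0, π)).
  u² squared terms: (-3)²·∫sin(3x)² dx = 9·π/2 = 9*π/2;  (2)²·∫cos(5x)² dx = 4·π/2 = 2*π.
  u² cross terms: 2·(-3)·(2)·∫sin(3x)·cos(5x) dx = -12·(0) = 0.
  So ∫_0^π u² dx = 9*π/2 + 2*π + 0 = 13*π/2.
  (u')² squared terms: (-10)²·∫sin(5x)² dx = 100·π/2 = 50*π;  (-9)²·∫cos(3x)² dx = 81·π/2 = 81*π/2.
  (u')² cross terms: 2·(-10)·(-9)·∫sin(5x)·cos(3x) dx = 180·(0) = 0.
  So ∫_0^π (u')² dx = 50*π + 81*π/2 + 0 = 181*π/2.
||u||_{H^1}^2 = (13*π/2) + (181*π/2) = 97*π.


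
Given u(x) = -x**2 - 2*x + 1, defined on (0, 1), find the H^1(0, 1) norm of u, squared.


||u||_{H^1}^2 = 51/5

The H^1 norm (squared) on an interval (0, L) is
  ||u||_{H^1}^2 = ∫_0^L u(x)^2 dx + ∫_0^L u'(x)^2 dx.
Compute u'(x) = -2*x - 2.
Then u(x)^2 = x**4 + 4*x**3 + 2*x**2 - 4*x + 1 and u'(x)^2 = 4*x**2 + 8*x + 4.
Integrate each monomial from 0 to 1 using ∫_0^1 c·x^n dx = c·1^(n+1)/(n+1):
  ∫_0^1 u(x)^2 dx = ∫_0^1 (x^4 + 4*x^3 + 2*x^2 - 4*x + 1) dx. Term by term:
    ∫_0^1 x^4 dx = 1/5;  ∫_0^1 4*x^3 dx = 1;  ∫_0^1 2*x^2 dx = 2/3;
    ∫_0^1 -4*x dx = -2;  ∫_0^1 1 dx = 1.
  Sum: 1/5 + 1 + 2/3 − 2 + 1 = 13/15.
  ∫_0^1 u'(x)^2 dx = ∫_0^1 (4*x^2 + 8*x + 4) dx. Term by term:
    ∫_0^1 4*x^2 dx = 4/3;  ∫_0^1 8*x dx = 4;  ∫_0^1 4 dx = 4.
  Sum: 4/3 + 4 + 4 = 28/3.
Adding: ||u||_{H^1}^2 = 13/15 + 28/3 = 51/5.


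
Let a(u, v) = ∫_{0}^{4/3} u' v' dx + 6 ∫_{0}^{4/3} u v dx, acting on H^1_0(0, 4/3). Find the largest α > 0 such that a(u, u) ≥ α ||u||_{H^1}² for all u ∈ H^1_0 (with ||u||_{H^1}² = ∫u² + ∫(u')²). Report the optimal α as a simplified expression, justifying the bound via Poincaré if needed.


α = 1

Coercivity of a(·,·) on H^1_0(0, 4/3) means a(u, u) ≥ α ||u||_{H^1}² for every u ∈ H^1_0.
The interval has length L = 4/3, and Poincaré/coercivity depend only on L. Here a(u, u) = ∫(u')² + (6)·∫u².
Here c = 6 ≥ 1, so a(u,u) = ∫(u')² + c∫u² ≥ ∫(u')² + ∫u² = ||u||_{H^1}², i.e. α = 1 works. No larger α is possible: a(u,u) ≥ α||u||_{H^1}² means (1−α)∫(u')² ≥ (α−c)∫u², and for the modes u_n = sin(nπ(x−x₀)/L) (x₀ the left endpoint) one has ∫u_n²/∫(u_n')² = (L/(nπ))² → 0, so a(u_n,u_n)/||u_n||_{H^1}² → 1. Hence the optimal constant is α = 1.
Therefore α = 1.


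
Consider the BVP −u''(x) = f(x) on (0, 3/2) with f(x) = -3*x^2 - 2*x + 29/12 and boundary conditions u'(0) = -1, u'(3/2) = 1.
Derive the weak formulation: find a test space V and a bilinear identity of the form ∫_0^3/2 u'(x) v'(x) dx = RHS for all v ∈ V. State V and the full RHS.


V = H^1(0, 3/2) (v unrestricted at boundary; u is determined up to an additive constant); weak form: ∫_0^3/2 u'v' dx = ∫_0^3/2 (-3*x^2 - 2*x + 29/12) v dx + v(3/2) + v(0) for all v ∈ V.

Multiply both sides by a test function v and integrate from 0 to 3/2:
  ∫_0^3/2 −u''(x) v(x) dx = ∫_0^3/2 f(x) v(x) dx.
Integrate the LHS by parts once:
  ∫_0^3/2 −u'' v dx = −[u'(x) v(x)]_0^3/2 + ∫_0^3/2 u'(x) v'(x) dx.
Thus ∫_0^3/2 u'(x) v'(x) dx = ∫_0^3/2 f(x) v(x) dx + [u'(x) v(x)]_0^3/2.
Choose V so that boundary terms are either known or forced to vanish.
u has inhomogeneous Neumann u'(0) = -1, u'(3/2) = 1. [u' v]_0^3/2 = (1)·v(3/2) − (-1)·v(0) = v(3/2) + v(0). Take V = H^1(0, 3/2); boundary term becomes part of RHS.
Weak formulation: find u (satisfying any essential BC) such that ∫_0^3/2 u'(x) v'(x) dx = ∫_0^3/2 f v dx + v(3/2) + v(0) for all v ∈ V (Neumann data are natural BCs: they enter the RHS as boundary terms).
Substituting f(x) = -3*x^2 - 2*x + 29/12, the right-hand side is ∫_0^3/2 (-3*x^2 - 2*x + 29/12) v dx + v(3/2) + v(0).
Compatibility check (pure Neumann): taking v ≡ 1 ∈ V gives 0 = ∫_0^3/2 f dx + (1) − (-1), i.e. ∫_0^3/2 f dx must equal u'(0) − u'(3/2) = -2. Indeed ∫_0^3/2 (-3*x^2 - 2*x + 29/12) dx = -2, so the data are compatible. The solution is then unique only up to an additive constant (fix it e.g. by requiring ∫_0^3/2 u dx = 0).


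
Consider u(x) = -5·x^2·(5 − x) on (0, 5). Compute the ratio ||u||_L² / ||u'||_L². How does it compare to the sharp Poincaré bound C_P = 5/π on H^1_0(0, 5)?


||u||_L² / ||u'||_L² = 5*sqrt(14)/14 < C_P = 5/π.

u(x) = -5·x^2·(5 − x), so u'(x) = 5*x*(3*x - 10).
u(x) = -5·x^2·(5 − x) vanishes at x = 0 and x = 5, so u ∈ H^1_0(0, 5). Differentiate via the product rule and integrate the resulting polynomials term by term.
  ∫_0^5 u² dx = ∫_0^5 (25*x^6 - 250*x^5 + 625*x^4) dx. Term by term:
    ∫_0^5 25*x^6 dx = 1953125/7;  ∫_0^5 -250*x^5 dx = -1953125/3;  ∫_0^5 625*x^4 dx = 390625.
  Sum: 1953125/7 − 1953125/3 + 390625 = 390625/21.
  ∫_0^5 (u')² dx = ∫_0^5 (225*x^4 - 1500*x^3 + 2500*x^2) dx. Term by term:
    ∫_0^5 225*x^4 dx = 140625;  ∫_0^5 -1500*x^3 dx = -234375;  ∫_0^5 2500*x^2 dx = 312500/3.
  Sum: 140625 − 234375 + 312500/3 = 31250/3.
∫_0^5 u² dx = 390625/21, so ||u||_L² = 625*sqrt(21)/21.
∫_0^5 (u')² dx = 31250/3, so ||u'||_L² = 125*sqrt(6)/3.
Ratio ||u||_L² / ||u'||_L² = 5*sqrt(14)/14.
Sharp Poincaré constant on H^1_0(0, 5) is C_P = L/π = 5/π, achieved by sin(π/5·x).
A polynomial bump cannot attain the sharp Poincaré constant (only the first sine eigenfunction does), so the ratio is strictly less than C_P, consistent with ||u||_L² ≤ C_P ||u'||_L².


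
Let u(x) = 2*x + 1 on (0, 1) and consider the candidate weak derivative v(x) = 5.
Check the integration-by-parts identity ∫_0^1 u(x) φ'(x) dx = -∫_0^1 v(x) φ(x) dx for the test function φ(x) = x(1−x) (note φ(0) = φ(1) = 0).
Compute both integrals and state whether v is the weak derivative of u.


LHS = -1/3, RHS = -5/6. No, v is not the weak derivative of u.

u(x) = 2*x + 1, classical derivative u'(x) = 2.
φ(x) = x(1−x), so φ'(x) = 1 - 2*x.
Note φ(0) = φ(1) = 0, so the boundary term u·φ vanishes.
LHS = ∫_0^1 u(x) φ'(x) dx = ∫_0^1 (1 - 4*x^2) dx. Term by term:
  ∫_0^1 -4*x^2 dx = -4/3;  ∫_0^1 1 dx = 1.
Sum: -4/3 + 1 = -1/3.
So LHS = -1/3.
∫_0^1 v(x) φ(x) dx = ∫_0^1 (-5*x^2 + 5*x) dx. Term by term:
  ∫_0^1 -5*x^2 dx = -5/3;  ∫_0^1 5*x dx = 5/2.
Sum: -5/3 + 5/2 = 5/6.
So RHS = -∫_0^1 v(x) φ(x) dx = -5/6.
LHS − RHS = 1/2 ≠ 0, so the identity fails.
(For a valid weak derivative the identity must hold for EVERY test function, in particular this one. The failure shows v is NOT the weak derivative of u.)
Correct weak derivative would be u'(x) = 2.


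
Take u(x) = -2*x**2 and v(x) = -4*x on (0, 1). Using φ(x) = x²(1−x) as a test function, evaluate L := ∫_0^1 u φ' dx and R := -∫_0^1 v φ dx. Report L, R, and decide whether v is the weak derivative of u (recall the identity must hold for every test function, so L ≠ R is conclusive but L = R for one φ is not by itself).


LHS = 1/5, RHS = 1/5. Yes, v = u' weakly.

u(x) = -2*x**2, classical derivative u'(x) = -4*x.
φ(x) = x²(1−x), so φ'(x) = x*(2 - 3*x).
Note φ(0) = φ(1) = 0, so the boundary term u·φ vanishes.
LHS = ∫_0^1 u(x) φ'(x) dx = ∫_0^1 (6*x^4 - 4*x^3) dx. Term by term:
  ∫_0^1 6*x^4 dx = 6/5;  ∫_0^1 -4*x^3 dx = -1.
Sum: 6/5 − 1 = 1/5.
So LHS = 1/5.
∫_0^1 v(x) φ(x) dx = ∫_0^1 (4*x^4 - 4*x^3) dx. Term by term:
  ∫_0^1 4*x^4 dx = 4/5;  ∫_0^1 -4*x^3 dx = -1.
Sum: 4/5 − 1 = -1/5.
So RHS = -∫_0^1 v(x) φ(x) dx = 1/5.
LHS = RHS, so the identity holds for this test φ.
Moreover u is smooth here and v(x) = u'(x) = -4*x pointwise, so the identity holds for every test function. Hence v is the weak derivative of u.


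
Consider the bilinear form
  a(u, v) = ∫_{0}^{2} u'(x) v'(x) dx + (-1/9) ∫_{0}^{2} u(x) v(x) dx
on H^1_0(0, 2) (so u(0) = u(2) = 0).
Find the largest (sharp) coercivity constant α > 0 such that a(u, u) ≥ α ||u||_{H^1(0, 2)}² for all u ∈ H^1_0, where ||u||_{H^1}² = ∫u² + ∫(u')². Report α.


α = (-4/9 + π^2)/(4 + π^2)

Coercivity of a(·,·) on H^1_0(0, 2) means a(u, u) ≥ α ||u||_{H^1}² for every u ∈ H^1_0.
The interval has length L = 2, and Poincaré/coercivity depend only on L. Here a(u, u) = ∫(u')² + (-1/9)·∫u².
Here c = -1/9 < 0 with |c| < (π/L)² = π^2/4, so coercivity still holds. The condition a(u,u) ≥ α||u||_{H^1}² reads (1−α)∫(u')² ≥ (α−c)∫u². Any admissible α is ≤ 1 (rapidly oscillating u have ∫u²/∫(u')² → 0), and α = 1 would force 0 ≥ (1−c)∫u², impossible since c < 1; so 1−α > 0. By the sharp Poincaré inequality on H^1_0 of an interval of length L, ∫(u')² ≥ (π/L)²∫u² with equality for the first sine mode sin(π(x−x₀)/L) (x₀ the left endpoint), so the inequality holds for all u iff (1−α)(π/L)² ≥ α − c, i.e. α ≤ ((π/L)² + c)/((π/L)² + 1) = (1 + c(L/π)²)/(1 + (L/π)²). (Direct route, valid since c ≤ 0: Poincaré gives c∫u² ≥ c(L/π)²∫(u')², so a(u,u) ≥ (1 + c(L/π)²)∫(u')², while ||u||_{H^1}² ≤ (1 + (L/π)²)∫(u')²; dividing yields the same α.) With (π/L)² = π^2/4 and c = -1/9, the largest admissible constant is α = ((π/L)² + c)/((π/L)² + 1).
Simplifying, α = (-4/9 + π^2)/(4 + π^2).


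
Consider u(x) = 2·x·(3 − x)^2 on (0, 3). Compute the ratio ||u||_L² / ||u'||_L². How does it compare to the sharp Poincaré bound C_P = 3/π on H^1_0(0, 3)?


||u||_L² / ||u'||_L² = 3*sqrt(14)/14 < C_P = 3/π.

u(x) = 2·x·(3 − x)^2, so u'(x) = 6*(x - 3)*(x - 1).
u(x) = 2·x·(3 − x)^2 vanishes at x = 0 and x = 3, so u ∈ H^1_0(0, 3). Differentiate via the product rule and integrate the resulting polynomials term by term.
  ∫_0^3 u² dx = ∫_0^3 (4*x^6 - 48*x^5 + 216*x^4 - 432*x^3 + 324*x^2) dx. Term by term:
    ∫_0^3 4*x^6 dx = 8748/7;  ∫_0^3 -48*x^5 dx = -5832;  ∫_0^3 216*x^4 dx = 52488/5;
    ∫_0^3 -432*x^3 dx = -8748;  ∫_0^3 324*x^2 dx = 2916.
  Sum: 8748/7 − 5832 + 52488/5 − 8748 + 2916 = 2916/35.
  ∫_0^3 (u')² dx = ∫_0^3 (36*x^4 - 288*x^3 + 792*x^2 - 864*x + 324) dx. Term by term:
    ∫_0^3 36*x^4 dx = 8748/5;  ∫_0^3 -288*x^3 dx = -5832;  ∫_0^3 792*x^2 dx = 7128;
    ∫_0^3 -864*x dx = -3888;  ∫_0^3 324 dx = 972.
  Sum: 8748/5 − 5832 + 7128 − 3888 + 972 = 648/5.
∫_0^3 u² dx = 2916/35, so ||u||_L² = 54*sqrt(35)/35.
∫_0^3 (u')² dx = 648/5, so ||u'||_L² = 18*sqrt(10)/5.
Ratio ||u||_L² / ||u'||_L² = 3*sqrt(14)/14.
Sharp Poincaré constant on H^1_0(0, 3) is C_P = L/π = 3/π, achieved by sin(π/3·x).
A polynomial bump cannot attain the sharp Poincaré constant (only the first sine eigenfunction does), so the ratio is strictly less than C_P, consistent with ||u||_L² ≤ C_P ||u'||_L².


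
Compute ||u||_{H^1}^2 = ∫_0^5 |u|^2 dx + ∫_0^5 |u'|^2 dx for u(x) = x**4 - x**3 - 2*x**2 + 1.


||u||_{H^1}^2 = 51831635/252

The H^1 norm (squared) on an interval (0, L) is
  ||u||_{H^1}^2 = ∫_0^L u(x)^2 dx + ∫_0^L u'(x)^2 dx.
Compute u'(x) = 4*x**3 - 3*x**2 - 4*x.
Then u(x)^2 = x**8 - 2*x**7 - 3*x**6 + 4*x**5 + 6*x**4 - 2*x**3 - 4*x**2 + 1 and u'(x)^2 = 16*x**6 - 24*x**5 - 23*x**4 + 24*x**3 + 16*x**2.
Integrate each monomial from 0 to 5 using ∫_0^5 c·x^n dx = c·5^(n+1)/(n+1):
  ∫_0^5 u(x)^2 dx = ∫_0^5 (x^8 - 2*x^7 - 3*x^6 + 4*x^5 + 6*x^4 - 2*x^3 - 4*x^2 + 1) dx. Term by term:
    ∫_0^5 x^8 dx = 1953125/9;  ∫_0^5 -2*x^7 dx = -390625/4;  ∫_0^5 -3*x^6 dx = -234375/7;
    ∫_0^5 4*x^5 dx = 31250/3;  ∫_0^5 6*x^4 dx = 3750;  ∫_0^5 -2*x^3 dx = -625/2;
    ∫_0^5 -4*x^2 dx = -500/3;  ∫_0^5 1 dx = 5.
  Sum: 1953125/9 − 390625/4 − 234375/7 + 31250/3 + 3750 − 625/2 − 500/3 + 5 = 25091135/252.
  ∫_0^5 u'(x)^2 dx = ∫_0^5 (16*x^6 - 24*x^5 - 23*x^4 + 24*x^3 + 16*x^2) dx. Term by term:
    ∫_0^5 16*x^6 dx = 1250000/7;  ∫_0^5 -24*x^5 dx = -62500;  ∫_0^5 -23*x^4 dx = -14375;
    ∫_0^5 24*x^3 dx = 3750;  ∫_0^5 16*x^2 dx = 2000/3.
  Sum: 1250000/7 − 62500 − 14375 + 3750 + 2000/3 = 2228375/21.
Adding: ||u||_{H^1}^2 = 25091135/252 + 2228375/21 = 51831635/252.


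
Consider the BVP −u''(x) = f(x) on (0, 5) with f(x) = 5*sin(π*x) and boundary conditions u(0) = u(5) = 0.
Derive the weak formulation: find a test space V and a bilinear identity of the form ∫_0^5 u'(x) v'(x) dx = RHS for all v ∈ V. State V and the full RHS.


V = H^1_0(0, 5) (so v(0) = v(5) = 0); weak form: ∫_0^5 u'v' dx = ∫_0^5 (5*sin(π*x)) v dx for all v ∈ V.

Multiply both sides by a test function v and integrate from 0 to 5:
  ∫_0^5 −u''(x) v(x) dx = ∫_0^5 f(x) v(x) dx.
Integrate the LHS by parts once:
  ∫_0^5 −u'' v dx = −[u'(x) v(x)]_0^5 + ∫_0^5 u'(x) v'(x) dx.
Thus ∫_0^5 u'(x) v'(x) dx = ∫_0^5 f(x) v(x) dx + [u'(x) v(x)]_0^5.
Choose V so that boundary terms are either known or forced to vanish.
u is Dirichlet: u(0) = u(5) = 0. Let V = H^1_0(0, 5); then v(0) = v(5) = 0, and [u' v]_0^5 = 0.
Weak formulation: find u (satisfying any essential BC) such that ∫_0^5 u'(x) v'(x) dx = ∫_0^5 f v dx for all v ∈ V.
Substituting f(x) = 5*sin(π*x), the right-hand side is ∫_0^5 (5*sin(π*x)) v dx.


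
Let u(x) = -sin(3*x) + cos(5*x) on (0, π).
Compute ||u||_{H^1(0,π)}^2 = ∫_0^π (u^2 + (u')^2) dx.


||u||_{H^1(0,π)}^2 = 18*π

u'(x) = -5*sin(5*x) - 3*cos(3*x).
Expand u² and (u')² and integrate term by term on (0, π), using: for integers n ≥ 1, ∫_0^π sin²(nx) dx = ∫_0^π cos²(nx) dx = π/2; for n ≠ n', ∫_0^π sin(nx)sin(n'x) dx = ∫_0^π cos(nx)cos(n'x) dx = 0; and by product-to-sum, ∫_0^π sin(nx)cos(n'x) dx = ½∫_0^π [sin((n+n')x) + sin((n−n')x)] dx, which is 0 when n+n' is even and 2n/(n²−n'²) when n+n' is odd (it need not vanish on (0, π)).
  u² squared terms: (-1)²·∫sin(3x)² dx = 1·π/2 = π/2;  (1)²·∫cos(5x)² dx = 1·π/2 = π/2.
  u² cross terms: 2·(-1)·(1)·∫sin(3x)·cos(5x) dx = -2·(0) = 0.
  So ∫_0^π u² dx = π/2 + π/2 + 0 = π.
  (u')² squared terms: (-5)²·∫sin(5x)² dx = 25·π/2 = 25*π/2;  (-3)²·∫cos(3x)² dx = 9·π/2 = 9*π/2.
  (u')² cross terms: 2·(-5)·(-3)·∫sin(5x)·cos(3x) dx = 30·(0) = 0.
  So ∫_0^π (u')² dx = 25*π/2 + 9*π/2 + 0 = 17*π.
||u||_{H^1}^2 = (π) + (17*π) = 18*π.


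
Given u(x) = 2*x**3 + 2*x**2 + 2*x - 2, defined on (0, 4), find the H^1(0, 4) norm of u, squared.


||u||_{H^1}^2 = 3001952/105

The H^1 norm (squared) on an interval (0, L) is
  ||u||_{H^1}^2 = ∫_0^L u(x)^2 dx + ∫_0^L u'(x)^2 dx.
Compute u'(x) = 6*x**2 + 4*x + 2.
Then u(x)^2 = 4*x**6 + 8*x**5 + 12*x**4 - 4*x**2 - 8*x + 4 and u'(x)^2 = 36*x**4 + 48*x**3 + 40*x**2 + 16*x + 4.
Integrate each monomial from 0 to 4 using ∫_0^4 c·x^n dx = c·4^(n+1)/(n+1):
  ∫_0^4 u(x)^2 dx = ∫_0^4 (4*x^6 + 8*x^5 + 12*x^4 - 4*x^2 - 8*x + 4) dx. Term by term:
    ∫_0^4 4*x^6 dx = 65536/7;  ∫_0^4 8*x^5 dx = 16384/3;  ∫_0^4 12*x^4 dx = 12288/5;
    ∫_0^4 -4*x^2 dx = -256/3;  ∫_0^4 -8*x dx = -64;  ∫_0^4 4 dx = 16.
  Sum: 65536/7 + 16384/3 + 12288/5 − 256/3 − 64 + 16 = 600176/35.
  ∫_0^4 u'(x)^2 dx = ∫_0^4 (36*x^4 + 48*x^3 + 40*x^2 + 16*x + 4) dx. Term by term:
    ∫_0^4 36*x^4 dx = 36864/5;  ∫_0^4 48*x^3 dx = 3072;  ∫_0^4 40*x^2 dx = 2560/3;
    ∫_0^4 16*x dx = 128;  ∫_0^4 4 dx = 16.
  Sum: 36864/5 + 3072 + 2560/3 + 128 + 16 = 171632/15.
Adding: ||u||_{H^1}^2 = 600176/35 + 171632/15 = 3001952/105.


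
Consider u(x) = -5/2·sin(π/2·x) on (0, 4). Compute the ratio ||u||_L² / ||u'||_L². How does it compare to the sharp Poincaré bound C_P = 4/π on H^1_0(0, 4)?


||u||_L² / ||u'||_L² = 2/π < C_P = 4/π.

u(x) = -5/2·sin(π/2·x), so u'(x) = -5*π*cos(π*x/2)/4.
Writing u(x) = A·sin(kπx/L) with A = -5/2 and k = 2, use ∫_0^L sin²(kπx/L) dx = L/2 and ∫_0^L cos²(kπx/L) dx = L/2.
u² = 25/4·sin²(π/2·x) and (u')² = 25*π^2/16·cos²(π/2·x), and each of sin², cos² integrates to L/2 = 2 over (0, 4).
∫_0^4 u² dx = 25/2, so ||u||_L² = 5*sqrt(2)/2.
∫_0^4 (u')² dx = 25*π^2/8, so ||u'||_L² = 5*sqrt(2)*π/4.
Ratio ||u||_L² / ||u'||_L² = 2/π.
Sharp Poincaré constant on H^1_0(0, 4) is C_P = L/π = 4/π, achieved by sin(π/4·x).
This is the k = 2 harmonic; the ratio L/(kπ) is strictly less than C_P = L/π, consistent with the sharp inequality ||u||_L² ≤ C_P ||u'||_L².


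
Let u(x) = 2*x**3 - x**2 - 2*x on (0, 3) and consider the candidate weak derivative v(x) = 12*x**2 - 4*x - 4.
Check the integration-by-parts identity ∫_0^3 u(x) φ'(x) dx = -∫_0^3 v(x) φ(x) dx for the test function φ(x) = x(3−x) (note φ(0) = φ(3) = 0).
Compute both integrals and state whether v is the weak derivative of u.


LHS = -252/5, RHS = -504/5. No, v is not the weak derivative of u.

u(x) = 2*x**3 - x**2 - 2*x, classical derivative u'(x) = 6*x**2 - 2*x - 2.
φ(x) = x(3−x), so φ'(x) = 3 - 2*x.
Note φ(0) = φ(3) = 0, so the boundary term u·φ vanishes.
LHS = ∫_0^3 u(x) φ'(x) dx = ∫_0^3 (-4*x^4 + 8*x^3 + x^2 - 6*x) dx. Term by term:
  ∫_0^3 -4*x^4 dx = -972/5;  ∫_0^3 8*x^3 dx = 162;  ∫_0^3 x^2 dx = 9;
  ∫_0^3 -6*x dx = -27.
Sum: -972/5 + 162 + 9 − 27 = -252/5.
So LHS = -252/5.
∫_0^3 v(x) φ(x) dx = ∫_0^3 (-12*x^4 + 40*x^3 - 8*x^2 - 12*x) dx. Term by term:
  ∫_0^3 -12*x^4 dx = -2916/5;  ∫_0^3 40*x^3 dx = 810;  ∫_0^3 -8*x^2 dx = -72;
  ∫_0^3 -12*x dx = -54.
Sum: -2916/5 + 810 − 72 − 54 = 504/5.
So RHS = -∫_0^3 v(x) φ(x) dx = -504/5.
LHS − RHS = 252/5 ≠ 0, so the identity fails.
(For a valid weak derivative the identity must hold for EVERY test function, in particular this one. The failure shows v is NOT the weak derivative of u.)
Correct weak derivative would be u'(x) = 6*x**2 - 2*x - 2.


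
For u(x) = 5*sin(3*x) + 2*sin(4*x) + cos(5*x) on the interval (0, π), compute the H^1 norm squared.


||u||_{H^1(0,π)}^2 = -832/9 + 172*π

u'(x) = -5*sin(5*x) + 15*cos(3*x) + 8*cos(4*x).
Expand u² and (u')² and integrate term by term on (0, π), using: for integers n ≥ 1, ∫_0^π sin²(nx) dx = ∫_0^π cos²(nx) dx = π/2; for n ≠ n', ∫_0^π sin(nx)sin(n'x) dx = ∫_0^π cos(nx)cos(n'x) dx = 0; and by product-to-sum, ∫_0^π sin(nx)cos(n'x) dx = ½∫_0^π [sin((n+n')x) + sin((n−n')x)] dx, which is 0 when n+n' is even and 2n/(n²−n'²) when n+n' is odd (it need not vanish on (0, π)).
  u² squared terms: (2)²·∫sin(4x)² dx = 4·π/2 = 2*π;  (5)²·∫sin(3x)² dx = 25·π/2 = 25*π/2;  (1)²·∫cos(5x)² dx = 1·π/2 = π/2.
  u² cross terms: 2·(2)·(5)·∫sin(4x)·sin(3x) dx = 20·(0) = 0;  2·(2)·(1)·∫sin(4x)·cos(5x) dx = 4·(-8/9) = -32/9;  2·(5)·(1)·∫sin(3x)·cos(5x) dx = 10·(0) = 0.
  So ∫_0^π u² dx = 2*π + 25*π/2 + π/2 + 0 − 32/9 + 0 = -32/9 + 15*π.
  (u')² squared terms: (-5)²·∫sin(5x)² dx = 25·π/2 = 25*π/2;  (8)²·∫cos(4x)² dx = 64·π/2 = 32*π;  (15)²·∫cos(3x)² dx = 225·π/2 = 225*π/2.
  (u')² cross terms: 2·(-5)·(8)·∫sin(5x)·cos(4x) dx = -80·(10/9) = -800/9;  2·(-5)·(15)·∫sin(5x)·cos(3x) dx = -150·(0) = 0;  2·(8)·(15)·∫cos(4x)·cos(3x) dx = 240·(0) = 0.
  So ∫_0^π (u')² dx = 25*π/2 + 32*π + 225*π/2 − 800/9 + 0 + 0 = -800/9 + 157*π.
||u||_{H^1}^2 = (-32/9 + 15*π) + (-800/9 + 157*π) = -832/9 + 172*π.


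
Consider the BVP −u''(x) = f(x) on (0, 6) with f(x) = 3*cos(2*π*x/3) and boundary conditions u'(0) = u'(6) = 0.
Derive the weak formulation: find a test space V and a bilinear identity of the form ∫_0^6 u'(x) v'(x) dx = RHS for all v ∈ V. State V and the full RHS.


V = H^1(0, 6) (no boundary constraint on v; u is determined up to an additive constant); weak form: ∫_0^6 u'v' dx = ∫_0^6 (3*cos(2*π*x/3)) v dx for all v ∈ V.

Multiply both sides by a test function v and integrate from 0 to 6:
  ∫_0^6 −u''(x) v(x) dx = ∫_0^6 f(x) v(x) dx.
Integrate the LHS by parts once:
  ∫_0^6 −u'' v dx = −[u'(x) v(x)]_0^6 + ∫_0^6 u'(x) v'(x) dx.
Thus ∫_0^6 u'(x) v'(x) dx = ∫_0^6 f(x) v(x) dx + [u'(x) v(x)]_0^6.
Choose V so that boundary terms are either known or forced to vanish.
u has homogeneous Neumann: u'(0) = u'(6) = 0. So [u' v]_0^6 = 0·v(6) − 0·v(0) = 0 for any v; take V = H^1(0, 6).
Weak formulation: find u (satisfying any essential BC) such that ∫_0^6 u'(x) v'(x) dx = ∫_0^6 f v dx for all v ∈ V (homogeneous Neumann, so boundary terms vanish).
Substituting f(x) = 3*cos(2*π*x/3), the right-hand side is ∫_0^6 (3*cos(2*π*x/3)) v dx.
Compatibility check (pure Neumann): taking v ≡ 1 ∈ V gives 0 = ∫_0^6 f dx + (0) − (0), i.e. ∫_0^6 f dx must equal u'(0) − u'(6) = 0. Indeed ∫_0^6 (3*cos(2*π*x/3)) dx = 0, so the data are compatible. The solution is then unique only up to an additive constant (fix it e.g. by requiring ∫_0^6 u dx = 0).


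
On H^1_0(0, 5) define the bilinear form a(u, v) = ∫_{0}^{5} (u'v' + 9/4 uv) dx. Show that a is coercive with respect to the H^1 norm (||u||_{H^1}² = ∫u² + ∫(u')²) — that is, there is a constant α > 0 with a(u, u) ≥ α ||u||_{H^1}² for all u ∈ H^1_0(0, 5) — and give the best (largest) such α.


α = 1

Coercivity of a(·,·) on H^1_0(0, 5) means a(u, u) ≥ α ||u||_{H^1}² for every u ∈ H^1_0.
The interval has length L = 5, and Poincaré/coercivity depend only on L. Here a(u, u) = ∫(u')² + (9/4)·∫u².
Here c = 9/4 ≥ 1, so a(u,u) = ∫(u')² + c∫u² ≥ ∫(u')² + ∫u² = ||u||_{H^1}², i.e. α = 1 works. No larger α is possible: a(u,u) ≥ α||u||_{H^1}² means (1−α)∫(u')² ≥ (α−c)∫u², and for the modes u_n = sin(nπ(x−x₀)/L) (x₀ the left endpoint) one has ∫u_n²/∫(u_n')² = (L/(nπ))² → 0, so a(u_n,u_n)/||u_n||_{H^1}² → 1. Hence the optimal constant is α = 1.
Therefore α = 1.


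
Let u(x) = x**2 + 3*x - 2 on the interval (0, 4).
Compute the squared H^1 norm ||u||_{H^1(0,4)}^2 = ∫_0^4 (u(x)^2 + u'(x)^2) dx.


||u||_{H^1}^2 = 4164/5

The H^1 norm (squared) on an interval (0, L) is
  ||u||_{H^1}^2 = ∫_0^L u(x)^2 dx + ∫_0^L u'(x)^2 dx.
Compute u'(x) = 2*x + 3.
Then u(x)^2 = x**4 + 6*x**3 + 5*x**2 - 12*x + 4 and u'(x)^2 = 4*x**2 + 12*x + 9.
Integrate each monomial from 0 to 4 using ∫_0^4 c·x^n dx = c·4^(n+1)/(n+1):
  ∫_0^4 u(x)^2 dx = ∫_0^4 (x^4 + 6*x^3 + 5*x^2 - 12*x + 4) dx. Term by term:
    ∫_0^4 x^4 dx = 1024/5;  ∫_0^4 6*x^3 dx = 384;  ∫_0^4 5*x^2 dx = 320/3;
    ∫_0^4 -12*x dx = -96;  ∫_0^4 4 dx = 16.
  Sum: 1024/5 + 384 + 320/3 − 96 + 16 = 9232/15.
  ∫_0^4 u'(x)^2 dx = ∫_0^4 (4*x^2 + 12*x + 9) dx. Term by term:
    ∫_0^4 4*x^2 dx = 256/3;  ∫_0^4 12*x dx = 96;  ∫_0^4 9 dx = 36.
  Sum: 256/3 + 96 + 36 = 652/3.
Adding: ||u||_{H^1}^2 = 9232/15 + 652/3 = 4164/5.


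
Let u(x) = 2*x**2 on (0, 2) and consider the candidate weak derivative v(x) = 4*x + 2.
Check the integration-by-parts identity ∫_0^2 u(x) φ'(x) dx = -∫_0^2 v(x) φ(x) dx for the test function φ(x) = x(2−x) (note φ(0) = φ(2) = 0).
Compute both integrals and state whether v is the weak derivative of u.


LHS = -16/3, RHS = -8. No, v is not the weak derivative of u.

u(x) = 2*x**2, classical derivative u'(x) = 4*x.
φ(x) = x(2−x), so φ'(x) = 2 - 2*x.
Note φ(0) = φ(2) = 0, so the boundary term u·φ vanishes.
LHS = ∫_0^2 u(x) φ'(x) dx = ∫_0^2 (-4*x^3 + 4*x^2) dx. Term by term:
  ∫_0^2 -4*x^3 dx = -16;  ∫_0^2 4*x^2 dx = 32/3.
Sum: -16 + 32/3 = -16/3.
So LHS = -16/3.
∫_0^2 v(x) φ(x) dx = ∫_0^2 (-4*x^3 + 6*x^2 + 4*x) dx. Term by term:
  ∫_0^2 -4*x^3 dx = -16;  ∫_0^2 6*x^2 dx = 16;  ∫_0^2 4*x dx = 8.
Sum: -16 + 16 + 8 = 8.
So RHS = -∫_0^2 v(x) φ(x) dx = -8.
LHS − RHS = 8/3 ≠ 0, so the identity fails.
(For a valid weak derivative the identity must hold for EVERY test function, in particular this one. The failure shows v is NOT the weak derivative of u.)
Correct weak derivative would be u'(x) = 4*x.


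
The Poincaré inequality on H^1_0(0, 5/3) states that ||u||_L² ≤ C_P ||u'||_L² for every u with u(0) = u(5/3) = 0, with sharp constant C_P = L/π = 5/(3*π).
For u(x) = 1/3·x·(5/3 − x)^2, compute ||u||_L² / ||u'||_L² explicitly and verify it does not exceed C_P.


||u||_L² / ||u'||_L² = 5*sqrt(14)/42 < C_P = 5/(3*π).

u(x) = 1/3·x·(5/3 − x)^2, so u'(x) = (3*x - 5)*(9*x - 5)/27.
u(x) = 1/3·x·(5/3 − x)^2 vanishes at x = 0 and x = 5/3, so u ∈ H^1_0(0, 5/3). Differentiate via the product rule and integrate the resulting polynomials term by term.
  ∫_0^5/3 u² dx = ∫_0^5/3 (x^6/9 - 20*x^5/27 + 50*x^4/27 - 500*x^3/243 + 625*x^2/729) dx. Term by term:
    ∫_0^5/3 x^6/9 dx = 78125/137781;  ∫_0^5/3 -20*x^5/27 dx = -156250/59049;  ∫_0^5/3 50*x^4/27 dx = 31250/6561;
    ∫_0^5/3 -500*x^3/243 dx = -78125/19683;  ∫_0^5/3 625*x^2/729 dx = 78125/59049.
  Sum: 78125/137781 − 156250/59049 + 31250/6561 − 78125/19683 + 78125/59049 = 15625/413343.
  ∫_0^5/3 (u')² dx = ∫_0^5/3 (x^4 - 40*x^3/9 + 550*x^2/81 - 1000*x/243 + 625/729) dx. Term by term:
    ∫_0^5/3 x^4 dx = 625/243;  ∫_0^5/3 -40*x^3/9 dx = -6250/729;  ∫_0^5/3 550*x^2/81 dx = 68750/6561;
    ∫_0^5/3 -1000*x/243 dx = -12500/2187;  ∫_0^5/3 625/729 dx = 3125/2187.
  Sum: 625/243 − 6250/729 + 68750/6561 − 12500/2187 + 3125/2187 = 1250/6561.
∫_0^5/3 u² dx = 15625/413343, so ||u||_L² = 125*sqrt(7)/1701.
∫_0^5/3 (u')² dx = 1250/6561, so ||u'||_L² = 25*sqrt(2)/81.
Ratio ||u||_L² / ||u'||_L² = 5*sqrt(14)/42.
Sharp Poincaré constant on H^1_0(0, 5/3) is C_P = L/π = 5/(3*π), achieved by sin(3*π/5·x).
A polynomial bump cannot attain the sharp Poincaré constant (only the first sine eigenfunction does), so the ratio is strictly less than C_P, consistent with ||u||_L² ≤ C_P ||u'||_L².


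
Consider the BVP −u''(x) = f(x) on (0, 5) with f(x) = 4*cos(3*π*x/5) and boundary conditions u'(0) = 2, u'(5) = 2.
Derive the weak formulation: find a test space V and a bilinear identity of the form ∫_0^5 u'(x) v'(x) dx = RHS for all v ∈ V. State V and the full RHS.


V = H^1(0, 5) (v unrestricted at boundary; u is determined up to an additive constant); weak form: ∫_0^5 u'v' dx = ∫_0^5 (4*cos(3*π*x/5)) v dx + 2·v(5) − 2·v(0) for all v ∈ V.

Multiply both sides by a test function v and integrate from 0 to 5:
  ∫_0^5 −u''(x) v(x) dx = ∫_0^5 f(x) v(x) dx.
Integrate the LHS by parts once:
  ∫_0^5 −u'' v dx = −[u'(x) v(x)]_0^5 + ∫_0^5 u'(x) v'(x) dx.
Thus ∫_0^5 u'(x) v'(x) dx = ∫_0^5 f(x) v(x) dx + [u'(x) v(x)]_0^5.
Choose V so that boundary terms are either known or forced to vanish.
u has inhomogeneous Neumann u'(0) = 2, u'(5) = 2. [u' v]_0^5 = (2)·v(5) − (2)·v(0) = 2·v(5) − 2·v(0). Take V = H^1(0, 5); boundary term becomes part of RHS.
Weak formulation: find u (satisfying any essential BC) such that ∫_0^5 u'(x) v'(x) dx = ∫_0^5 f v dx + 2·v(5) − 2·v(0) for all v ∈ V (Neumann data are natural BCs: they enter the RHS as boundary terms).
Substituting f(x) = 4*cos(3*π*x/5), the right-hand side is ∫_0^5 (4*cos(3*π*x/5)) v dx + 2·v(5) − 2·v(0).
Compatibility check (pure Neumann): taking v ≡ 1 ∈ V gives 0 = ∫_0^5 f dx + (2) − (2), i.e. ∫_0^5 f dx must equal u'(0) − u'(5) = 0. Indeed ∫_0^5 (4*cos(3*π*x/5)) dx = 0, so the data are compatible. The solution is then unique only up to an additive constant (fix it e.g. by requiring ∫_0^5 u dx = 0).
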